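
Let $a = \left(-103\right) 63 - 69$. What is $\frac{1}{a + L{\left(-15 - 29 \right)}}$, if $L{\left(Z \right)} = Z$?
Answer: $- \frac{1}{6602} \approx -0.00015147$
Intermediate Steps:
$a = -6558$ ($a = -6489 - 69 = -6558$)
$\frac{1}{a + L{\left(-15 - 29 \right)}} = \frac{1}{-6558 - 44} = \frac{1}{-6602} = - \frac{1}{6602}$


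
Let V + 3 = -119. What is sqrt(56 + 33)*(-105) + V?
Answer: -122 - 105*sqrt(89) ≈ -1112.6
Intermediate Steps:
V = -122 (V = -3 - 119 = -122)
sqrt(56 + 33)*(-105) + V = sqrt(56 + 33)*(-105) - 122 = sqrt(89)*(-105) - 122 = -105*sqrt(89) - 122 = -122 - 105*sqrt(89)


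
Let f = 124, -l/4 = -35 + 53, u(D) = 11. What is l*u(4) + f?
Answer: -668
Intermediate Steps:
l = -72 (l = -4*(-35 + 53) = -4*18 = -72)
l*u(4) + f = -72*11 + 124 = -792 + 124 = -668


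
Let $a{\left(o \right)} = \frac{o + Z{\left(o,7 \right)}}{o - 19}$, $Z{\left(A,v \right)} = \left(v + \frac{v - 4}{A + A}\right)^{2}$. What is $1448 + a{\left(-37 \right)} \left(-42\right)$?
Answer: $\frac{31904831}{21904} \approx 1456.6$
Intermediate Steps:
$Z{\left(A,v \right)} = \left(v + \frac{-4 + v}{2 A}\right)^{2}$
$a{\left(o \right)} = \frac{o + \frac{\left(3 + 14 o\right)^{2}}{4 o^{2}}}{-19 + o}$ ($a{\left(o \right)} = \frac{o + \frac{\left(-4 + 7 + 2 o 7\right)^{2}}{4 o^{2}}}{o - 19} = \frac{o + \frac{\left(-4 + 7 + 14 o\right)^{2}}{4 o^{2}}}{-19 + o} = \frac{o + \frac{\left(3 + 14 o\right)^{2}}{4 o^{2}}}{-19 + o}$)
$1448 + a{\left(-37 \right)} \left(-42\right) = 1448 + \frac{\left(-37\right)^{3} + \frac{\left(3 + 14 \left(-37\right)\right)^{2}}{4}}{1369 \left(-19 - 37\right)} \left(-42\right) = 1448 + \frac{-50653 + \frac{\left(3 - 518\right)^{2}}{4}}{1369 \left(-56\right)} \left(-42\right) = 1448 + \frac{1}{1369} \left(- \frac{1}{56}\right) \left(-50653 + \frac{\left(-515\right)^{2}}{4}\right) \left(-42\right) = 1448 + \frac{1}{1369} \left(- \frac{1}{56}\right) \left(-50653 + \frac{1}{4} \cdot 265225\right) \left(-42\right) = 1448 + \frac{1}{1369} \left(- \frac{1}{56}\right) \left(-50653 + \frac{265225}{4}\right) \left(-42\right) = 1448 + \frac{1}{1369} \left(- \frac{1}{56}\right) \frac{62613}{4} \left(-42\right) = 1448 - - \frac{187839}{21904} = 1448 + \frac{187839}{21904} = \frac{31904831}{21904}$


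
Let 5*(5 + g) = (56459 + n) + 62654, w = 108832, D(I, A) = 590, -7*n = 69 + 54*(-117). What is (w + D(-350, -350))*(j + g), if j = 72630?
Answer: 74011180626/7 ≈ 1.0573e+10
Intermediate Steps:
n = 6249/7 (n = -(69 + 54*(-117))/7 = -(69 - 6318)/7 = -⅐*(-6249) = 6249/7 ≈ 892.71)
g = 167973/7 (g = -5 + ((56459 + 6249/7) + 62654)/5 = -5 + (401462/7 + 62654)/5 = -5 + (⅕)*(840040/7) = -5 + 168008/7 = 167973/7 ≈ 23996.)
(w + D(-350, -350))*(j + g) = (108832 + 590)*(72630 + 167973/7) = 109422*(676383/7) = 74011180626/7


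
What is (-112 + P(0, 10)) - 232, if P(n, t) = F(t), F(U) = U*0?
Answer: -344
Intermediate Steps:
F(U) = 0
P(n, t) = 0
(-112 + P(0, 10)) - 232 = (-112 + 0) - 232 = -112 - 232 = -344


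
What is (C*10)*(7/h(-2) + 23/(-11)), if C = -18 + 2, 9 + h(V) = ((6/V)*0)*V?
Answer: 45440/99 ≈ 458.99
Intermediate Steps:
h(V) = -9 (h(V) = -9 + ((6/V)*0)*V = -9 + 0*V = -9 + 0 = -9)
C = -16
(C*10)*(7/h(-2) + 23/(-11)) = (-16*10)*(7/(-9) + 23/(-11)) = -160*(7*(-1/9) + 23*(-1/11)) = -160*(-7/9 - 23/11) = -160*(-284/99) = 45440/99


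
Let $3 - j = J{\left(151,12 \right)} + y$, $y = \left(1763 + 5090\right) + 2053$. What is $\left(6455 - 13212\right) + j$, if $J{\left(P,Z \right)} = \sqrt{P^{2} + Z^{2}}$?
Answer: $-15660 - \sqrt{22945} \approx -15811.0$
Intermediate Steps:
$y = 8906$ ($y = 6853 + 2053 = 8906$)
$j = -8903 - \sqrt{22945}$ ($j = 3 - \left(\sqrt{151^{2} + 12^{2}} + 8906\right) = 3 - \left(\sqrt{22801 + 144} + 8906\right) = 3 - \left(\sqrt{22945} + 8906\right) = 3 - \left(8906 + \sqrt{22945}\right) = -8903 - \sqrt{22945} \approx -9054.5$)
$\left(6455 - 13212\right) + j = \left(6455 - 13212\right) - \left(8903 + \sqrt{22945}\right) = -6757 - \left(8903 + \sqrt{22945}\right) = -15660 - \sqrt{22945}$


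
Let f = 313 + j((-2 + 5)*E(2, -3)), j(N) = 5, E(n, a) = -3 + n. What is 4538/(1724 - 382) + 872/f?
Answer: 653327/106689 ≈ 6.1237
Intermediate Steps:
f = 318 (f = 313 + 5 = 318)
4538/(1724 - 382) + 872/f = 4538/(1724 - 382) + 872/318 = 4538/1342 + 872*(1/318) = 4538*(1/1342) + 436/159 = 2269/671 + 436/159 = 653327/106689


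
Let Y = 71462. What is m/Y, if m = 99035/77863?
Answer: 99035/5564245706 ≈ 1.7798e-5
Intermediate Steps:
m = 99035/77863 (m = 99035*(1/77863) = 99035/77863 ≈ 1.2719)
m/Y = (99035/77863)/71462 = (99035/77863)*(1/71462) = 99035/5564245706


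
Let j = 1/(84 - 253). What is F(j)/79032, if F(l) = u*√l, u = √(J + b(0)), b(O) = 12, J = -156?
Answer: -1/85618 ≈ -1.1680e-5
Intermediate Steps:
u = 12*I (u = √(-156 + 12) = √(-144) = 12*I ≈ 12.0*I)
j = -1/169 (j = 1/(-169) = -1/169 ≈ -0.0059172)
F(l) = 12*I*√l (F(l) = (12*I)*√l = 12*I*√l)
F(j)/79032 = (12*I*√(-1/169))/79032 = (12*I*(I/13))*(1/79032) = -12/13*1/79032 = -1/85618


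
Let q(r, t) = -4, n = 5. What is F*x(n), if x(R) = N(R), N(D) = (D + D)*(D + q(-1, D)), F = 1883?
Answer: 18830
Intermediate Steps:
N(D) = 2*D*(-4 + D) (N(D) = (D + D)*(D - 4) = (2*D)*(-4 + D) = 2*D*(-4 + D))
x(R) = 2*R*(-4 + R)
F*x(n) = 1883*(2*5*(-4 + 5)) = 1883*(2*5*1) = 1883*10 = 18830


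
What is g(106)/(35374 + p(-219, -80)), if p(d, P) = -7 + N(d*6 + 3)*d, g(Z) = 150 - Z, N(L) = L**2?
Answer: -11/94091133 ≈ -1.1691e-7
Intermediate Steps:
p(d, P) = -7 + d*(3 + 6*d)**2 (p(d, P) = -7 + (d*6 + 3)**2*d = -7 + (6*d + 3)**2*d = -7 + (3 + 6*d)**2*d = -7 + d*(3 + 6*d)**2)
g(106)/(35374 + p(-219, -80)) = (150 - 1*106)/(35374 + (-7 + 9*(-219)*(1 + 2*(-219))**2)) = (150 - 106)/(35374 + (-7 + 9*(-219)*(1 - 438)**2)) = 44/(35374 + (-7 + 9*(-219)*(-437)**2)) = 44/(35374 + (-7 + 9*(-219)*190969)) = 44/(35374 + (-7 - 376399899)) = 44/(35374 - 376399906) = 44/(-376364532) = 44*(-1/376364532) = -11/94091133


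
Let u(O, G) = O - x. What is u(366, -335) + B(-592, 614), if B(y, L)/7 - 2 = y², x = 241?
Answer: 2453387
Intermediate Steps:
u(O, G) = -241 + O (u(O, G) = O - 1*241 = O - 241 = -241 + O)
B(y, L) = 14 + 7*y²
u(366, -335) + B(-592, 614) = (-241 + 366) + (14 + 7*(-592)²) = 125 + (14 + 7*350464) = 125 + (14 + 2453248) = 125 + 2453262 = 2453387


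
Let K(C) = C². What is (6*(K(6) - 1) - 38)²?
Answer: 29584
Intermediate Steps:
(6*(K(6) - 1) - 38)² = (6*(6² - 1) - 38)² = (6*(36 - 1) - 38)² = (6*35 - 38)² = (210 - 38)² = 172² = 29584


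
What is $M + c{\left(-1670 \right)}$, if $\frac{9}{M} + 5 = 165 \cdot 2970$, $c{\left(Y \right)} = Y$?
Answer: $- \frac{818375141}{490045} \approx -1670.0$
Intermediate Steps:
$M = \frac{9}{490045}$ ($M = \frac{9}{-5 + 165 \cdot 2970} = \frac{9}{-5 + 490050} = \frac{9}{490045} \approx 1.8366 \cdot 10^{-5}$)
$M + c{\left(-1670 \right)} = \frac{9}{490045} - 1670 = - \frac{818375141}{490045}$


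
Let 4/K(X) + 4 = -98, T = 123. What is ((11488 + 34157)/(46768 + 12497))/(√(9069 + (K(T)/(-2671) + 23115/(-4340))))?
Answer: 6086*√31679029092036756045/4234236333382935 ≈ 0.0080899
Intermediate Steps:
K(X) = -2/51 (K(X) = 4/(-4 - 98) = 4/(-102) = 4*(-1/102) = -2/51)
((11488 + 34157)/(46768 + 12497))/(√(9069 + (K(T)/(-2671) + 23115/(-4340)))) = ((11488 + 34157)/(46768 + 12497))/(√(9069 + (-2/51/(-2671) + 23115/(-4340)))) = (45645/59265)/(√(9069 + (-2/51*(-1/2671) + 23115*(-1/4340)))) = (45645*(1/59265))/(√(9069 + (2/136221 - 4623/868))) = 3043/(3951*(√(9069 - 629747947/118239828))) = 3043/(3951*(√(1071687252185/118239828))) = 3043/(3951*((√31679029092036756045/59119914))) = 3043*(2*√31679029092036756045/1071687252185)/3951 = 6086*√31679029092036756045/4234236333382935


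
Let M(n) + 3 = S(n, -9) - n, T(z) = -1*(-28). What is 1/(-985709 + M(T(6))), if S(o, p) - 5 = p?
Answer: -1/985744 ≈ -1.0145e-6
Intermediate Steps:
S(o, p) = 5 + p
T(z) = 28
M(n) = -7 - n (M(n) = -3 + ((5 - 9) - n) = -3 + (-4 - n) = -7 - n)
1/(-985709 + M(T(6))) = 1/(-985709 + (-7 - 1*28)) = 1/(-985709 + (-7 - 28)) = 1/(-985709 - 35) = 1/(-985744) = -1/985744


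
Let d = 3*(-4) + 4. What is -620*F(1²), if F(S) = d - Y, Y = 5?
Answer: 8060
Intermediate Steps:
d = -8 (d = -12 + 4 = -8)
F(S) = -13 (F(S) = -8 - 1*5 = -8 - 5 = -13)
-620*F(1²) = -620*(-13) = 8060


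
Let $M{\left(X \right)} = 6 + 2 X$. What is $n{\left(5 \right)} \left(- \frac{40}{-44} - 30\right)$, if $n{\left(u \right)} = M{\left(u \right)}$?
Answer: $- \frac{5120}{11} \approx -465.45$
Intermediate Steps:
$n{\left(u \right)} = 6 + 2 u$
$n{\left(5 \right)} \left(- \frac{40}{-44} - 30\right) = \left(6 + 2 \cdot 5\right) \left(- \frac{40}{-44} - 30\right) = \left(6 + 10\right) \left(\left(-40\right) \left(- \frac{1}{44}\right) - 30\right) = 16 \left(\frac{10}{11} - 30\right) = 16 \left(- \frac{320}{11}\right) = - \frac{5120}{11}$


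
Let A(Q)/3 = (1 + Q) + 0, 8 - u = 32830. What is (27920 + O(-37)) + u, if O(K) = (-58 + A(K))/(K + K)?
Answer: -181291/37 ≈ -4899.8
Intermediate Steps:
u = -32822 (u = 8 - 1*32830 = 8 - 32830 = -32822)
A(Q) = 3 + 3*Q (A(Q) = 3*((1 + Q) + 0) = 3*(1 + Q) = 3 + 3*Q)
O(K) = (-55 + 3*K)/(2*K) (O(K) = (-58 + (3 + 3*K))/(K + K) = (-55 + 3*K)/((2*K)) = (-55 + 3*K)*(1/(2*K)) = (-55 + 3*K)/(2*K))
(27920 + O(-37)) + u = (27920 + (½)*(-55 + 3*(-37))/(-37)) - 32822 = (27920 + (½)*(-1/37)*(-55 - 111)) - 32822 = (27920 + (½)*(-1/37)*(-166)) - 32822 = (27920 + 83/37) - 32822 = 1033123/37 - 32822 = -181291/37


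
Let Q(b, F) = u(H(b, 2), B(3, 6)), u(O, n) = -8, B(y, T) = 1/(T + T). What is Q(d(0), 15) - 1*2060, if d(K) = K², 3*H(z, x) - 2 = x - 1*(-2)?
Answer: -2068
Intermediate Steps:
H(z, x) = 4/3 + x/3 (H(z, x) = ⅔ + (x - 1*(-2))/3 = ⅔ + (x + 2)/3 = ⅔ + (2 + x)/3 = ⅔ + (⅔ + x/3) = 4/3 + x/3)
B(y, T) = 1/(2*T)
Q(b, F) = -8
Q(d(0), 15) - 1*2060 = -8 - 1*2060 = -8 - 2060 = -2068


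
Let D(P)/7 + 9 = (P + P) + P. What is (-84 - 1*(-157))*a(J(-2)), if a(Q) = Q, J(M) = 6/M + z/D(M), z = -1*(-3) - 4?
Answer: -22922/105 ≈ -218.30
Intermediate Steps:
D(P) = -63 + 21*P (D(P) = -63 + 7*((P + P) + P) = -63 + 7*(2*P + P) = -63 + 7*(3*P) = -63 + 21*P)
z = -1 (z = 3 - 4 = -1)
J(M) = -1/(-63 + 21*M) + 6/M (J(M) = 6/M - 1/(-63 + 21*M) = -1/(-63 + 21*M) + 6/M)
(-84 - 1*(-157))*a(J(-2)) = (-84 - 1*(-157))*((1/21)*(-378 + 125*(-2))/(-2*(-3 - 2))) = (-84 + 157)*((1/21)*(-1/2)*(-378 - 250)/(-5)) = 73*((1/21)*(-1/2)*(-1/5)*(-628)) = 73*(-314/105) = -22922/105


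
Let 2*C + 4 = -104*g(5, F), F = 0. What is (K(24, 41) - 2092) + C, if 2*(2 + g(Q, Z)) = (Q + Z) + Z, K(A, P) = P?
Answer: -2079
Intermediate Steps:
g(Q, Z) = -2 + Z + Q/2 (g(Q, Z) = -2 + ((Q + Z) + Z)/2 = -2 + (Q + 2*Z)/2 = -2 + (Z + Q/2) = -2 + Z + Q/2)
C = -28 (C = -2 + (-104*(-2 + 0 + (1/2)*5))/2 = -2 + (-104*(-2 + 0 + 5/2))/2 = -2 + (-104*1/2)/2 = -2 + (1/2)*(-52) = -2 - 26 = -28)
(K(24, 41) - 2092) + C = (41 - 2092) - 28 = -2051 - 28 = -2079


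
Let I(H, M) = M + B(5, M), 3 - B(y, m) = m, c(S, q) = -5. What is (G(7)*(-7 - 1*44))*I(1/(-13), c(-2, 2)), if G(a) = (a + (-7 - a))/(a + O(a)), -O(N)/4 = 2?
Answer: -1071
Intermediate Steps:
O(N) = -8 (O(N) = -4*2 = -8)
B(y, m) = 3 - m
I(H, M) = 3 (I(H, M) = M + (3 - M) = 3)
G(a) = -7/(-8 + a) (G(a) = (a + (-7 - a))/(a - 8) = -7/(-8 + a))
(G(7)*(-7 - 1*44))*I(1/(-13), c(-2, 2)) = ((-7/(-8 + 7))*(-7 - 1*44))*3 = ((-7/(-1))*(-7 - 44))*3 = (-7*(-1)*(-51))*3 = (7*(-51))*3 = -357*3 = -1071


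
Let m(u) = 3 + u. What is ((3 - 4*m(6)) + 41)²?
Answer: 64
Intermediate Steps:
((3 - 4*m(6)) + 41)² = ((3 - 4*(3 + 6)) + 41)² = ((3 - 4*9) + 41)² = ((3 - 36) + 41)² = (-33 + 41)² = 8² = 64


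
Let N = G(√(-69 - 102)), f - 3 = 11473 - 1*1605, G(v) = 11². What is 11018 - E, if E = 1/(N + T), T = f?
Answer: 110091855/9992 ≈ 11018.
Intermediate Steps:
G(v) = 121
f = 9871 (f = 3 + (11473 - 1*1605) = 3 + (11473 - 1605) = 3 + 9868 = 9871)
T = 9871
N = 121
E = 1/9992 (E = 1/(121 + 9871) = 1/9992 ≈ 0.00010008)
11018 - E = 11018 - 1*1/9992 = 11018 - 1/9992 = 110091855/9992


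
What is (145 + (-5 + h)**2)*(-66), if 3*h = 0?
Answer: -11220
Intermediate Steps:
h = 0 (h = (1/3)*0 = 0)
(145 + (-5 + h)**2)*(-66) = (145 + (-5 + 0)**2)*(-66) = (145 + (-5)**2)*(-66) = (145 + 25)*(-66) = 170*(-66) = -11220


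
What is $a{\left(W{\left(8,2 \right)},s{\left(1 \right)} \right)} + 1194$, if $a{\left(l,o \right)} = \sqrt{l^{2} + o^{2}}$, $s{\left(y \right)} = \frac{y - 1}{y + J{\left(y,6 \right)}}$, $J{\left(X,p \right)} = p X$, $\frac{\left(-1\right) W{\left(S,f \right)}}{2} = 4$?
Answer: $1202$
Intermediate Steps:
$W{\left(S,f \right)} = -8$ ($W{\left(S,f \right)} = \left(-2\right) 4 = -8$)
$J{\left(X,p \right)} = X p$
$s{\left(y \right)} = \frac{-1 + y}{7 y}$ ($s{\left(y \right)} = \frac{y - 1}{y + y 6} = \frac{-1 + y}{y + 6 y} = \frac{-1 + y}{7 y}$)
$a{\left(W{\left(8,2 \right)},s{\left(1 \right)} \right)} + 1194 = \sqrt{\left(-8\right)^{2} + \left(\frac{-1 + 1}{7 \cdot 1}\right)^{2}} + 1194 = \sqrt{64 + \left(\frac{1}{7} \cdot 1 \cdot 0\right)^{2}} + 1194 = \sqrt{64 + 0^{2}} + 1194 = \sqrt{64 + 0} + 1194 = \sqrt{64} + 1194 = 8 + 1194 = 1202$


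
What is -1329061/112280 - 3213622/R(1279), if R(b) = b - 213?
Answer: -181121128593/59845240 ≈ -3026.5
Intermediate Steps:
R(b) = -213 + b
-1329061/112280 - 3213622/R(1279) = -1329061/112280 - 3213622/(-213 + 1279) = -1329061*1/112280 - 3213622/1066 = -1329061/112280 - 3213622*1/1066 = -1329061/112280 - 1606811/533 = -181121128593/59845240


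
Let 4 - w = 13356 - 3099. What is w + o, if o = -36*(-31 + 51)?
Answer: -10973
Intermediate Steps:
w = -10253 (w = 4 - (13356 - 3099) = 4 - 1*10257 = 4 - 10257 = -10253)
o = -720 (o = -36*20 = -720)
w + o = -10253 - 720 = -10973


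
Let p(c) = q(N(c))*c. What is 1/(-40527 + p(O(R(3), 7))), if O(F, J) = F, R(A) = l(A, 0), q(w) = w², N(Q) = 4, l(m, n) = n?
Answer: -1/40527 ≈ -2.4675e-5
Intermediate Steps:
R(A) = 0
p(c) = 16*c (p(c) = 4²*c = 16*c)
1/(-40527 + p(O(R(3), 7))) = 1/(-40527 + 16*0) = 1/(-40527 + 0) = 1/(-40527) = -1/40527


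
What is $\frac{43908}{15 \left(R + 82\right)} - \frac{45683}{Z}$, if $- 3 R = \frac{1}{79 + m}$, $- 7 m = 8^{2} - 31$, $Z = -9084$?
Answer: $\frac{47324917867}{1161961692} \approx 40.728$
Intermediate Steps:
$m = - \frac{33}{7}$ ($m = - \frac{8^{2} - 31}{7} = - \frac{64 - 31}{7} = \left(- \frac{1}{7}\right) 33 = - \frac{33}{7} \approx -4.7143$)
$R = - \frac{7}{1560}$ ($R = - \frac{1}{3 \left(79 - \frac{33}{7}\right)} = - \frac{1}{3 \cdot \frac{520}{7}} = \left(- \frac{1}{3}\right) \frac{7}{520} = - \frac{7}{1560} \approx -0.0044872$)
$\frac{43908}{15 \left(R + 82\right)} - \frac{45683}{Z} = \frac{43908}{15 \left(- \frac{7}{1560} + 82\right)} - \frac{45683}{-9084} = \frac{43908}{15 \cdot \frac{127913}{1560}} - - \frac{45683}{9084} = \frac{43908}{\frac{127913}{104}} + \frac{45683}{9084} = 43908 \cdot \frac{104}{127913} + \frac{45683}{9084} = \frac{4566432}{127913} + \frac{45683}{9084} = \frac{47324917867}{1161961692}$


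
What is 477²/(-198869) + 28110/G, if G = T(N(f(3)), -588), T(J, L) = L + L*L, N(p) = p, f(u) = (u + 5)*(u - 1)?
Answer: -12157131989/11440138094 ≈ -1.0627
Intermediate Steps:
f(u) = (-1 + u)*(5 + u) (f(u) = (5 + u)*(-1 + u) = (-1 + u)*(5 + u))
T(J, L) = L + L²
G = 345156 (G = -588*(1 - 588) = -588*(-587) = 345156)
477²/(-198869) + 28110/G = 477²/(-198869) + 28110/345156 = 227529*(-1/198869) + 28110*(1/345156) = -227529/198869 + 4685/57526 = -12157131989/11440138094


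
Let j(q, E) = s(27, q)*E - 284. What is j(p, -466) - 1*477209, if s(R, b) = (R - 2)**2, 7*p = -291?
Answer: -768743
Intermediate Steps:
p = -291/7 (p = (1/7)*(-291) = -291/7 ≈ -41.571)
s(R, b) = (-2 + R)**2
j(q, E) = -284 + 625*E (j(q, E) = (-2 + 27)**2*E - 284 = 25**2*E - 284 = 625*E - 284 = -284 + 625*E)
j(p, -466) - 1*477209 = (-284 + 625*(-466)) - 1*477209 = (-284 - 291250) - 477209 = -291534 - 477209 = -768743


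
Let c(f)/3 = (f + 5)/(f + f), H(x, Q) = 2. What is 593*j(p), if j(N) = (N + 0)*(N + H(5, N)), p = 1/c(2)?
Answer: 109112/441 ≈ 247.42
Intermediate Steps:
c(f) = 3*(5 + f)/(2*f) (c(f) = 3*((f + 5)/(f + f)) = 3*((5 + f)/((2*f))) = 3*((5 + f)*(1/(2*f))) = 3*((5 + f)/(2*f)) = 3*(5 + f)/(2*f))
p = 4/21 (p = 1/((3/2)*(5 + 2)/2) = 1/((3/2)*(½)*7) = 1/(21/4) = 4/21 ≈ 0.19048)
j(N) = N*(2 + N) (j(N) = (N + 0)*(N + 2) = N*(2 + N))
593*j(p) = 593*(4*(2 + 4/21)/21) = 593*((4/21)*(46/21)) = 593*(184/441) = 109112/441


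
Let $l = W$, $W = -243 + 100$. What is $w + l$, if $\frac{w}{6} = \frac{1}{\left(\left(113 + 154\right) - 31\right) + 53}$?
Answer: $- \frac{41321}{289} \approx -142.98$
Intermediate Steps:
$W = -143$
$w = \frac{6}{289}$ ($w = \frac{6}{\left(\left(113 + 154\right) - 31\right) + 53} = \frac{6}{\left(267 - 31\right) + 53} = \frac{6}{236 + 53} = \frac{6}{289} \approx 0.020761$)
$l = -143$
$w + l = \frac{6}{289} - 143 = - \frac{41321}{289}$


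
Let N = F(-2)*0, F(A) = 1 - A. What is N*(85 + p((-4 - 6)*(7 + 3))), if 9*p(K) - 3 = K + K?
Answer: 0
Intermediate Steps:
p(K) = 1/3 + 2*K/9 (p(K) = 1/3 + (K + K)/9 = 1/3 + (2*K)/9 = 1/3 + 2*K/9)
N = 0 (N = (1 - 1*(-2))*0 = (1 + 2)*0 = 3*0 = 0)
N*(85 + p((-4 - 6)*(7 + 3))) = 0*(85 + (1/3 + 2*((-4 - 6)*(7 + 3))/9)) = 0*(85 + (1/3 + 2*(-10*10)/9)) = 0*(85 + (1/3 + (2/9)*(-100))) = 0*(85 + (1/3 - 200/9)) = 0*(85 - 197/9) = 0*(568/9) = 0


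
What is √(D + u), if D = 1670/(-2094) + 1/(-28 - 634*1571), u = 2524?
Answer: √2991670889566851636666/1088882094 ≈ 50.232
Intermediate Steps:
D = -868402717/1088882094 (D = 1670*(-1/2094) + (1/1571)/(-662) = -835/1047 - 1/662*1/1571 = -835/1047 - 1/1040002 = -868402717/1088882094 ≈ -0.79752)
√(D + u) = √(-868402717/1088882094 + 2524) = √(2747470002539/1088882094) = √2991670889566851636666/1088882094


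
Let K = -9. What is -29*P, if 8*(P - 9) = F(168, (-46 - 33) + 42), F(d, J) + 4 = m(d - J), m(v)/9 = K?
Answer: 377/8 ≈ 47.125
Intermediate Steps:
m(v) = -81 (m(v) = 9*(-9) = -81)
F(d, J) = -85 (F(d, J) = -4 - 81 = -85)
P = -13/8 (P = 9 + (1/8)*(-85) = 9 - 85/8 = -13/8 ≈ -1.6250)
-29*P = -29*(-13/8) = 377/8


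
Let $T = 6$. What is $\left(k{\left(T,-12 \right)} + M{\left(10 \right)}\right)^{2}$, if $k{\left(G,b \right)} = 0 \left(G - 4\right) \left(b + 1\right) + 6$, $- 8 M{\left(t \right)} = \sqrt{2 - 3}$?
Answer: $\frac{\left(48 - i\right)^{2}}{64} \approx 35.984 - 1.5 i$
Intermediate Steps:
$M{\left(t \right)} = - \frac{i}{8}$ ($M{\left(t \right)} = - \frac{\sqrt{2 - 3}}{8} = - \frac{\sqrt{-1}}{8} = - \frac{i}{8}$)
$k{\left(G,b \right)} = 6$ ($k{\left(G,b \right)} = 0 \left(-4 + G\right) \left(1 + b\right) + 6 = 0 \left(1 + b\right) \left(-4 + G\right) + 6 = 0 + 6 = 6$)
$\left(k{\left(T,-12 \right)} + M{\left(10 \right)}\right)^{2} = \left(6 - \frac{i}{8}\right)^{2}$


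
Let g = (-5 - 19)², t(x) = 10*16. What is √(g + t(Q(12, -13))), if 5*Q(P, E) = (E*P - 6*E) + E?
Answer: 4*√46 ≈ 27.129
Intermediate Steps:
Q(P, E) = -E + E*P/5 (Q(P, E) = ((E*P - 6*E) + E)/5 = ((-6*E + E*P) + E)/5 = (-5*E + E*P)/5 = -E + E*P/5)
t(x) = 160
g = 576 (g = (-24)² = 576)
√(g + t(Q(12, -13))) = √(576 + 160) = √736 = 4*√46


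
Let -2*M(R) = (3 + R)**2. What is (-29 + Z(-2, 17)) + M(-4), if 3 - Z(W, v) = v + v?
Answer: -121/2 ≈ -60.500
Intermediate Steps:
Z(W, v) = 3 - 2*v (Z(W, v) = 3 - (v + v) = 3 - 2*v)
M(R) = -(3 + R)**2/2
(-29 + Z(-2, 17)) + M(-4) = (-29 + (3 - 2*17)) - (3 - 4)**2/2 = (-29 + (3 - 34)) - 1/2*(-1)**2 = (-29 - 31) - 1/2*1 = -60 - 1/2 = -121/2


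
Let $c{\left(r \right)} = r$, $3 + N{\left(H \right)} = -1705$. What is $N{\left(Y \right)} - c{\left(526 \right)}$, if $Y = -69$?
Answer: $-2234$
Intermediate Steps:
$N{\left(H \right)} = -1708$ ($N{\left(H \right)} = -3 - 1705 = -1708$)
$N{\left(Y \right)} - c{\left(526 \right)} = -1708 - 526 = -2234$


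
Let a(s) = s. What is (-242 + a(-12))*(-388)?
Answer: 98552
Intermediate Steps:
(-242 + a(-12))*(-388) = (-242 - 12)*(-388) = -254*(-388) = 98552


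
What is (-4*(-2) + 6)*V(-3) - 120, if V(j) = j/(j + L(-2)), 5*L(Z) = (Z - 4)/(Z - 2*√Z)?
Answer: 10*(-53*√2 + 41*I)/(-4*I + 5*√2) ≈ -105.15 - 1.4999*I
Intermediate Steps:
L(Z) = (-4 + Z)/(5*(Z - 2*√Z)) (L(Z) = ((Z - 4)/(Z - 2*√Z))/5 = ((-4 + Z)/(Z - 2*√Z))/5 = (-4 + Z)/(5*(Z - 2*√Z)))
V(j) = j/(j + 6/(5*(2 + 2*I*√2))) (V(j) = j/(j + (4 - 1*(-2))/(5*(-1*(-2) + 2*√(-2)))) = j/(j + (4 + 2)/(5*(2 + 2*(I*√2)))) = j/(j + (⅕)*6/(2 + 2*I*√2)) = j/(j + 6/(5*(2 + 2*I*√2))))
(-4*(-2) + 6)*V(-3) - 120 = (-4*(-2) + 6)*(-3/(-3 + 6/(5*(2 + 2*I*√2)))) - 120 = (8 + 6)*(-3/(-3 + 6/(5*(2 + 2*I*√2)))) - 120 = 14*(-3/(-3 + 6/(5*(2 + 2*I*√2)))) - 120 = -42/(-3 + 6/(5*(2 + 2*I*√2))) - 120 = -120 - 42/(-3 + 6/(5*(2 + 2*I*√2)))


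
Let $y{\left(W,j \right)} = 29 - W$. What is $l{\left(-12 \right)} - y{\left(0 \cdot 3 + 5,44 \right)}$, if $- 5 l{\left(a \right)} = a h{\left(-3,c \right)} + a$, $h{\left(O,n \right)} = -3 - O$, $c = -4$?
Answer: $- \frac{108}{5} \approx -21.6$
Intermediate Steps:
$l{\left(a \right)} = - \frac{a}{5}$ ($l{\left(a \right)} = - \frac{a \left(-3 - -3\right) + a}{5} = - \frac{a \left(-3 + 3\right) + a}{5} = - \frac{a 0 + a}{5} = - \frac{0 + a}{5} = - \frac{a}{5}$)
$l{\left(-12 \right)} - y{\left(0 \cdot 3 + 5,44 \right)} = \left(- \frac{1}{5}\right) \left(-12\right) - \left(29 - \left(0 \cdot 3 + 5\right)\right) = \frac{12}{5} - \left(29 - \left(0 + 5\right)\right) = \frac{12}{5} - \left(29 - 5\right) = \frac{12}{5} - 24 = - \frac{108}{5}$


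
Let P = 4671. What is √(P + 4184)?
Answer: √8855 ≈ 94.101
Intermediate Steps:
√(P + 4184) = √(4671 + 4184) = √8855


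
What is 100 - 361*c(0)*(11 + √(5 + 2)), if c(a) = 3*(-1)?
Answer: 12013 + 1083*√7 ≈ 14878.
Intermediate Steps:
c(a) = -3
100 - 361*c(0)*(11 + √(5 + 2)) = 100 - (-1083)*(11 + √(5 + 2)) = 100 - (-1083)*(11 + √7) = 100 - 361*(-33 - 3*√7) = 100 + (11913 + 1083*√7) = 12013 + 1083*√7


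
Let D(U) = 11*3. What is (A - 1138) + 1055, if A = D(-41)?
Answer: -50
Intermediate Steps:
D(U) = 33
A = 33
(A - 1138) + 1055 = (33 - 1138) + 1055 = -1105 + 1055 = -50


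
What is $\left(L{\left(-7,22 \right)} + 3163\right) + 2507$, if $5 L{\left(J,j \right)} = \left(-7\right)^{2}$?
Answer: $\frac{28399}{5} \approx 5679.8$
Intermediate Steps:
$L{\left(J,j \right)} = \frac{49}{5}$ ($L{\left(J,j \right)} = \frac{\left(-7\right)^{2}}{5} = \frac{1}{5} \cdot 49 = \frac{49}{5}$)
$\left(L{\left(-7,22 \right)} + 3163\right) + 2507 = \left(\frac{49}{5} + 3163\right) + 2507 = \frac{15864}{5} + 2507 = \frac{28399}{5}$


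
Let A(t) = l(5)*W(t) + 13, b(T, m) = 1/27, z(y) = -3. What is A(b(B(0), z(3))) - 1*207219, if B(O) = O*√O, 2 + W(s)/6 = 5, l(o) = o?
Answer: -207116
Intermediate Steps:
W(s) = 18 (W(s) = -12 + 6*5 = -12 + 30 = 18)
B(O) = O^(3/2)
b(T, m) = 1/27
A(t) = 103 (A(t) = 5*18 + 13 = 90 + 13 = 103)
A(b(B(0), z(3))) - 1*207219 = 103 - 1*207219 = 103 - 207219 = -207116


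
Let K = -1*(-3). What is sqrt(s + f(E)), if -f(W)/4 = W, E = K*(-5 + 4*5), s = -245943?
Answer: 3*I*sqrt(27347) ≈ 496.11*I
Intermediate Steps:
K = 3
E = 45 (E = 3*(-5 + 4*5) = 3*(-5 + 20) = 3*15 = 45)
f(W) = -4*W
sqrt(s + f(E)) = sqrt(-245943 - 4*45) = sqrt(-245943 - 180) = sqrt(-246123) = 3*I*sqrt(27347)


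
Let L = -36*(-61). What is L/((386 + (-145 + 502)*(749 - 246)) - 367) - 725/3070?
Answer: -12346103/55134130 ≈ -0.22393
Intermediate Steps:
L = 2196
L/((386 + (-145 + 502)*(749 - 246)) - 367) - 725/3070 = 2196/((386 + (-145 + 502)*(749 - 246)) - 367) - 725/3070 = 2196/((386 + 357*503) - 367) - 725*1/3070 = 2196/((386 + 179571) - 367) - 145/614 = 2196/(179957 - 367) - 145/614 = 2196/179590 - 145/614 = 2196*(1/179590) - 145/614 = 1098/89795 - 145/614 = -12346103/55134130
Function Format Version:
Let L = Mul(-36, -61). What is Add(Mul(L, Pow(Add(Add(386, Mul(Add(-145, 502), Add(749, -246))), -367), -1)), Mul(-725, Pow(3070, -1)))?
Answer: Rational(-12346103, 55134130) ≈ -0.22393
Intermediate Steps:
L = 2196
Add(Mul(L, Pow(Add(Add(386, Mul(Add(-145, 502), Add(749, -246))), -367), -1)), Mul(-725, Pow(3070, -1))) = Add(Mul(2196, Pow(Add(Add(386, Mul(Add(-145, 502), Add(749, -246))), -367), -1)), Mul(-725, Pow(3070, -1))) = Add(Mul(2196, Pow(Add(Add(386, Mul(357, 503)), -367), -1)), Mul(-725, Rational(1, 3070))) = Add(Mul(2196, Pow(Add(Add(386, 179571), -367), -1)), Rational(-145, 614)) = Add(Mul(2196, Pow(Add(179957, -367), -1)), Rational(-145, 614)) = Add(Mul(2196, Pow(179590, -1)), Rational(-145, 614)) = Add(Mul(2196, Rational(1, 179590)), Rational(-145, 614)) = Add(Rational(1098, 89795), Rational(-145, 614)) = Rational(-12346103, 55134130)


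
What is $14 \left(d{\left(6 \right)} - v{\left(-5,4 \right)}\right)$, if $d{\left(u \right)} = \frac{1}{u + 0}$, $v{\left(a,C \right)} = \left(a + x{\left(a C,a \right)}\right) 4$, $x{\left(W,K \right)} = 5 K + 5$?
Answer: $\frac{4207}{3} \approx 1402.3$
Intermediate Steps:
$x{\left(W,K \right)} = 5 + 5 K$
$v{\left(a,C \right)} = 20 + 24 a$ ($v{\left(a,C \right)} = \left(a + \left(5 + 5 a\right)\right) 4 = \left(5 + 6 a\right) 4 = 20 + 24 a$)
$d{\left(u \right)} = \frac{1}{u}$
$14 \left(d{\left(6 \right)} - v{\left(-5,4 \right)}\right) = 14 \left(\frac{1}{6} - \left(20 + 24 \left(-5\right)\right)\right) = 14 \left(\frac{1}{6} - \left(20 - 120\right)\right) = 14 \left(\frac{1}{6} - -100\right) = 14 \left(\frac{1}{6} + 100\right) = 14 \cdot \frac{601}{6} = \frac{4207}{3}$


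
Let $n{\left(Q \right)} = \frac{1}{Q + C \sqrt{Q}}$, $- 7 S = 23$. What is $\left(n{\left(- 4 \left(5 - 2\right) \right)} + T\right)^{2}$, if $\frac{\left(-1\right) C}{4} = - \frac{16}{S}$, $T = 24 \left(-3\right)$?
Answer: $\frac{2566932480 \sqrt{3} + 12089583407 i}{48 \left(10304 \sqrt{3} + 48589 i\right)} \approx 5184.4 - 2.0688 i$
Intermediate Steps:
$S = - \frac{23}{7}$ ($S = \left(- \frac{1}{7}\right) 23 = - \frac{23}{7} \approx -3.2857$)
$T = -72$
$C = - \frac{448}{23}$ ($C = - 4 \left(- \frac{16}{- \frac{23}{7}}\right) = - 4 \left(\left(-16\right) \left(- \frac{7}{23}\right)\right) = \left(-4\right) \frac{112}{23} = - \frac{448}{23} \approx -19.478$)
$n{\left(Q \right)} = \frac{1}{Q - \frac{448 \sqrt{Q}}{23}}$
$\left(n{\left(- 4 \left(5 - 2\right) \right)} + T\right)^{2} = \left(\frac{23}{- 448 \sqrt{- 4 \left(5 - 2\right)} + 23 \left(- 4 \left(5 - 2\right)\right)} - 72\right)^{2} = \left(\frac{23}{- 448 \sqrt{\left(-4\right) 3} + 23 \left(\left(-4\right) 3\right)} - 72\right)^{2} = \left(\frac{23}{- 448 \sqrt{-12} + 23 \left(-12\right)} - 72\right)^{2} = \left(\frac{23}{- 448 \cdot 2 i \sqrt{3} - 276} - 72\right)^{2} = \left(\frac{23}{- 896 i \sqrt{3} - 276} - 72\right)^{2} = \left(\frac{23}{-276 - 896 i \sqrt{3}} - 72\right)^{2} = \left(-72 + \frac{23}{-276 - 896 i \sqrt{3}}\right)^{2}$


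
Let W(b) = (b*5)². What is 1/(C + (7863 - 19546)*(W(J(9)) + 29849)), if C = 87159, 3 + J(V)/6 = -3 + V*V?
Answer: -1/59493826208 ≈ -1.6808e-11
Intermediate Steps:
J(V) = -36 + 6*V² (J(V) = -18 + 6*(-3 + V*V) = -18 + 6*(-3 + V²) = -18 + (-18 + 6*V²) = -36 + 6*V²)
W(b) = 25*b² (W(b) = (5*b)² = 25*b²)
1/(C + (7863 - 19546)*(W(J(9)) + 29849)) = 1/(87159 + (7863 - 19546)*(25*(-36 + 6*9²)² + 29849)) = 1/(87159 - 11683*(25*(-36 + 6*81)² + 29849)) = 1/(87159 - 11683*(25*(-36 + 486)² + 29849)) = 1/(87159 - 11683*(25*450² + 29849)) = 1/(87159 - 11683*(25*202500 + 29849)) = 1/(87159 - 11683*(5062500 + 29849)) = 1/(87159 - 11683*5092349) = 1/(87159 - 59493913367) = 1/(-59493826208) = -1/59493826208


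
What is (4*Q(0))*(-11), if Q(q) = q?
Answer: 0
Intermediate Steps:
(4*Q(0))*(-11) = (4*0)*(-11) = 0*(-11) = 0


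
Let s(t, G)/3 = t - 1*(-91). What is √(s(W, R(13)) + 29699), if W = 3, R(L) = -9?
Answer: √29981 ≈ 173.15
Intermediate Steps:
s(t, G) = 273 + 3*t (s(t, G) = 3*(t - 1*(-91)) = 3*(t + 91) = 3*(91 + t) = 273 + 3*t)
√(s(W, R(13)) + 29699) = √((273 + 3*3) + 29699) = √((273 + 9) + 29699) = √(282 + 29699) = √29981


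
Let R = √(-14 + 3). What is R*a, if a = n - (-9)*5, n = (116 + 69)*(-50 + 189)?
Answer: 25760*I*√11 ≈ 85436.0*I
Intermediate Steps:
n = 25715 (n = 185*139 = 25715)
R = I*√11 (R = √(-11) = I*√11 ≈ 3.3166*I)
a = 25760 (a = 25715 - (-9)*5 = 25715 - 1*(-45) = 25715 + 45 = 25760)
R*a = (I*√11)*25760 = 25760*I*√11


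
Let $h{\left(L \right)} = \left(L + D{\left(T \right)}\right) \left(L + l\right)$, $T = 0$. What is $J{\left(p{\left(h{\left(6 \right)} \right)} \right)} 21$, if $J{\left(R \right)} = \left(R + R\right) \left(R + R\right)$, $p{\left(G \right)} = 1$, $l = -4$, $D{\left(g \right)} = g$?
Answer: $84$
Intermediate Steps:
$h{\left(L \right)} = L \left(-4 + L\right)$ ($h{\left(L \right)} = \left(L + 0\right) \left(L - 4\right) = L \left(-4 + L\right)$)
$J{\left(R \right)} = 4 R^{2}$ ($J{\left(R \right)} = 2 R 2 R = 4 R^{2}$)
$J{\left(p{\left(h{\left(6 \right)} \right)} \right)} 21 = 4 \cdot 1^{2} \cdot 21 = 4 \cdot 1 \cdot 21 = 4 \cdot 21 = 84$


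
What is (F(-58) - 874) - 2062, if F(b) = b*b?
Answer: 428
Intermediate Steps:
F(b) = b²
(F(-58) - 874) - 2062 = ((-58)² - 874) - 2062 = (3364 - 874) - 2062 = 2490 - 2062 = 428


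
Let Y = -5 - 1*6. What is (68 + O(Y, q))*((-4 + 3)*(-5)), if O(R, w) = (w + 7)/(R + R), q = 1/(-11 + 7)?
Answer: 29785/88 ≈ 338.47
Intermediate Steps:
Y = -11 (Y = -5 - 6 = -11)
q = -1/4 (q = 1/(-4) = -1/4 ≈ -0.25000)
O(R, w) = (7 + w)/(2*R) (O(R, w) = (7 + w)/((2*R)) = (7 + w)*(1/(2*R)) = (7 + w)/(2*R))
(68 + O(Y, q))*((-4 + 3)*(-5)) = (68 + (1/2)*(7 - 1/4)/(-11))*((-4 + 3)*(-5)) = (68 + (1/2)*(-1/11)*(27/4))*(-1*(-5)) = (68 - 27/88)*5 = (5957/88)*5 = 29785/88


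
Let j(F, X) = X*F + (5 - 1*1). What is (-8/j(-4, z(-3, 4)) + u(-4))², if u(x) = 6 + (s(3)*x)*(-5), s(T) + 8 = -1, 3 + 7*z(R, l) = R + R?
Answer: 1957201/64 ≈ 30581.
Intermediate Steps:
z(R, l) = -3/7 + 2*R/7 (z(R, l) = -3/7 + (R + R)/7 = -3/7 + (2*R)/7 = -3/7 + 2*R/7)
j(F, X) = 4 + F*X (j(F, X) = F*X + (5 - 1) = F*X + 4 = 4 + F*X)
s(T) = -9 (s(T) = -8 - 1 = -9)
u(x) = 6 + 45*x (u(x) = 6 - 9*x*(-5) = 6 + 45*x)
(-8/j(-4, z(-3, 4)) + u(-4))² = (-8/(4 - 4*(-3/7 + (2/7)*(-3))) + (6 + 45*(-4)))² = (-8/(4 - 4*(-3/7 - 6/7)) + (6 - 180))² = (-8/(4 - 4*(-9/7)) - 174)² = (-8/(4 + 36/7) - 174)² = (-8/64/7 - 174)² = (-8*7/64 - 174)² = (-7/8 - 174)² = (-1399/8)² = 1957201/64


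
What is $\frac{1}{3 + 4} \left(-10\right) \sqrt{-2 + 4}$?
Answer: $- \frac{10 \sqrt{2}}{7} \approx -2.0203$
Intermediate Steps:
$\frac{1}{3 + 4} \left(-10\right) \sqrt{-2 + 4} = \frac{1}{7} \left(-10\right) \sqrt{2} = - \frac{10 \sqrt{2}}{7}$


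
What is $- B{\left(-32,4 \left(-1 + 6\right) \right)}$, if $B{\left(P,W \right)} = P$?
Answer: $32$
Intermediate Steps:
$- B{\left(-32,4 \left(-1 + 6\right) \right)} = \left(-1\right) \left(-32\right) = 32$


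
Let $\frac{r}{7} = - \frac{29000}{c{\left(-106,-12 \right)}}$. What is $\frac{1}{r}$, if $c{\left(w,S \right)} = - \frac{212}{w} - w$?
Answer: $- \frac{27}{50750} \approx -0.00053202$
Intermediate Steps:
$c{\left(w,S \right)} = - w - \frac{212}{w}$
$r = - \frac{50750}{27}$ ($r = 7 \left(- \frac{29000}{\left(-1\right) \left(-106\right) - \frac{212}{-106}}\right) = 7 \left(- \frac{29000}{106 - -2}\right) = 7 \left(- \frac{29000}{106 + 2}\right) = 7 \left(- \frac{29000}{108}\right) = 7 \left(\left(-29000\right) \frac{1}{108}\right) = 7 \left(- \frac{7250}{27}\right) = - \frac{50750}{27} \approx -1879.6$)
$\frac{1}{r} = \frac{1}{- \frac{50750}{27}} = - \frac{27}{50750}$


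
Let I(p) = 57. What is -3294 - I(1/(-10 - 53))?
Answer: -3351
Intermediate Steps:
-3294 - I(1/(-10 - 53)) = -3294 - 1*57 = -3294 - 57 = -3351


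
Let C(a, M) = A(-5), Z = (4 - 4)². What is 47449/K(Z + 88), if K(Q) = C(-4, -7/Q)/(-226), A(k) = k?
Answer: 10723474/5 ≈ 2.1447e+6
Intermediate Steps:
Z = 0 (Z = 0² = 0)
C(a, M) = -5
K(Q) = 5/226 (K(Q) = -5/(-226) = -5*(-1/226) = 5/226)
47449/K(Z + 88) = 47449/(5/226) = 47449*(226/5) = 10723474/5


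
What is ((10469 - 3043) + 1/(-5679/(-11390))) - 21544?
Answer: -80164732/5679 ≈ -14116.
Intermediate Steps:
((10469 - 3043) + 1/(-5679/(-11390))) - 21544 = (7426 + 1/(-5679*(-1/11390))) - 21544 = (7426 + 1/(5679/11390)) - 21544 = (7426 + 11390/5679) - 21544 = 42183644/5679 - 21544 = -80164732/5679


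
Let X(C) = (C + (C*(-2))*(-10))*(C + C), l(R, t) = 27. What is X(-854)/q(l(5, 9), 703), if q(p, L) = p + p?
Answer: 5105212/9 ≈ 5.6725e+5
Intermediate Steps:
q(p, L) = 2*p
X(C) = 42*C**2 (X(C) = (C - 2*C*(-10))*(2*C) = (C + 20*C)*(2*C) = (21*C)*(2*C) = 42*C**2)
X(-854)/q(l(5, 9), 703) = (42*(-854)**2)/((2*27)) = (42*729316)/54 = 30631272*(1/54) = 5105212/9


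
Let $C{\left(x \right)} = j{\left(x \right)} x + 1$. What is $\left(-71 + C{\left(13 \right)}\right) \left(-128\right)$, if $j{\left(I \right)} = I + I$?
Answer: $-34304$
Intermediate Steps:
$j{\left(I \right)} = 2 I$
$C{\left(x \right)} = 1 + 2 x^{2}$ ($C{\left(x \right)} = 2 x x + 1 = 2 x^{2} + 1 = 1 + 2 x^{2}$)
$\left(-71 + C{\left(13 \right)}\right) \left(-128\right) = \left(-71 + \left(1 + 2 \cdot 13^{2}\right)\right) \left(-128\right) = \left(-71 + \left(1 + 2 \cdot 169\right)\right) \left(-128\right) = \left(-71 + \left(1 + 338\right)\right) \left(-128\right) = \left(-71 + 339\right) \left(-128\right) = 268 \left(-128\right) = -34304$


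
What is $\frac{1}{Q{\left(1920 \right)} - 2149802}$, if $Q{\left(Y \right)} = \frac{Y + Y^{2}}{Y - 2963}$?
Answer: $- \frac{1043}{2245931806} \approx -4.644 \cdot 10^{-7}$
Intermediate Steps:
$Q{\left(Y \right)} = \frac{Y + Y^{2}}{-2963 + Y}$
$\frac{1}{Q{\left(1920 \right)} - 2149802} = \frac{1}{\frac{1920 \left(1 + 1920\right)}{-2963 + 1920} - 2149802} = \frac{1}{1920 \frac{1}{-1043} \cdot 1921 - 2149802} = \frac{1}{1920 \left(- \frac{1}{1043}\right) 1921 - 2149802} = \frac{1}{- \frac{3688320}{1043} - 2149802} = \frac{1}{- \frac{2245931806}{1043}} = - \frac{1043}{2245931806}$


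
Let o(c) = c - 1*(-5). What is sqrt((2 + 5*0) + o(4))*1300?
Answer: 1300*sqrt(11) ≈ 4311.6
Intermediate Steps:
o(c) = 5 + c (o(c) = c + 5 = 5 + c)
sqrt((2 + 5*0) + o(4))*1300 = sqrt((2 + 5*0) + (5 + 4))*1300 = sqrt((2 + 0) + 9)*1300 = sqrt(2 + 9)*1300 = sqrt(11)*1300 = 1300*sqrt(11)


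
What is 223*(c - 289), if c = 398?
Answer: 24307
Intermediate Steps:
223*(c - 289) = 223*(398 - 289) = 223*109 = 24307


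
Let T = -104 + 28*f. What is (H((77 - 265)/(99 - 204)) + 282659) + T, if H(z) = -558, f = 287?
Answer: 290033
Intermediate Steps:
T = 7932 (T = -104 + 28*287 = -104 + 8036 = 7932)
(H((77 - 265)/(99 - 204)) + 282659) + T = (-558 + 282659) + 7932 = 282101 + 7932 = 290033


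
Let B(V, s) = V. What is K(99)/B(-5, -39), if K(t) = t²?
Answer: -9801/5 ≈ -1960.2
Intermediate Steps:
K(99)/B(-5, -39) = 99²/(-5) = 9801*(-⅕) = -9801/5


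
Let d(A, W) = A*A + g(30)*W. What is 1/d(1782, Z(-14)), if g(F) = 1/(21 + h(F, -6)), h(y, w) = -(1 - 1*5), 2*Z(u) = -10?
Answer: 5/15877619 ≈ 3.1491e-7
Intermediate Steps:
Z(u) = -5 (Z(u) = (½)*(-10) = -5)
h(y, w) = 4 (h(y, w) = -(1 - 5) = -1*(-4) = 4)
g(F) = 1/25 (g(F) = 1/(21 + 4) = 1/25)
d(A, W) = A² + W/25 (d(A, W) = A*A + W/25 = A² + W/25)
1/d(1782, Z(-14)) = 1/(1782² + (1/25)*(-5)) = 1/(3175524 - ⅕) = 1/(15877619/5) = 5/15877619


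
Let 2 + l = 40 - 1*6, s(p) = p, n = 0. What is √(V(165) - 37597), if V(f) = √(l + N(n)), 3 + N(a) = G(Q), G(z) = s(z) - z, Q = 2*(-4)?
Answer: √(-37597 + √29) ≈ 193.89*I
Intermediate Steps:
Q = -8
G(z) = 0 (G(z) = z - z = 0)
N(a) = -3 (N(a) = -3 + 0 = -3)
l = 32 (l = -2 + (40 - 1*6) = -2 + (40 - 6) = -2 + 34 = 32)
V(f) = √29 (V(f) = √(32 - 3) = √29)
√(V(165) - 37597) = √(√29 - 37597) = √(-37597 + √29)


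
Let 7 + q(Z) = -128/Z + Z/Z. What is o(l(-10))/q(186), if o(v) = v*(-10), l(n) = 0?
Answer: 0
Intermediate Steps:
o(v) = -10*v
q(Z) = -6 - 128/Z (q(Z) = -7 + (-128/Z + Z/Z) = -7 + (-128/Z + 1) = -7 + (1 - 128/Z) = -6 - 128/Z)
o(l(-10))/q(186) = (-10*0)/(-6 - 128/186) = 0/(-6 - 128*1/186) = 0/(-6 - 64/93) = 0/(-622/93) = 0*(-93/622) = 0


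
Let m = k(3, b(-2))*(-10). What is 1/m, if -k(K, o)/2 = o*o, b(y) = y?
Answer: 1/80 ≈ 0.012500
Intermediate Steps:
k(K, o) = -2*o² (k(K, o) = -2*o*o = -2*o²)
m = 80 (m = -2*(-2)²*(-10) = -2*4*(-10) = -8*(-10) = 80)
1/m = 1/80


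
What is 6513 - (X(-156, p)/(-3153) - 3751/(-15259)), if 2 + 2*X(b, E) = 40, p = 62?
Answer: 313339489669/48111627 ≈ 6512.8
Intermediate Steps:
X(b, E) = 19 (X(b, E) = -1 + (½)*40 = -1 + 20 = 19)
6513 - (X(-156, p)/(-3153) - 3751/(-15259)) = 6513 - (19/(-3153) - 3751/(-15259)) = 6513 - (19*(-1/3153) - 3751*(-1/15259)) = 6513 - (-19/3153 + 3751/15259) = 6513 - 1*11536982/48111627 = 6513 - 11536982/48111627 = 313339489669/48111627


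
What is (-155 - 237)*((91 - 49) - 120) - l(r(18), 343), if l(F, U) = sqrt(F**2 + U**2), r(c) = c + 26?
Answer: 30576 - sqrt(119585) ≈ 30230.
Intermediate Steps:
r(c) = 26 + c
(-155 - 237)*((91 - 49) - 120) - l(r(18), 343) = (-155 - 237)*((91 - 49) - 120) - sqrt((26 + 18)**2 + 343**2) = -392*(42 - 120) - sqrt(44**2 + 117649) = -392*(-78) - sqrt(1936 + 117649) = 30576 - sqrt(119585)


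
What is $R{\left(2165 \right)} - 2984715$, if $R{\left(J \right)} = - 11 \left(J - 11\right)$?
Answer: $-3008409$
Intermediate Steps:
$R{\left(J \right)} = 121 - 11 J$ ($R{\left(J \right)} = - 11 \left(-11 + J\right) = 121 - 11 J$)
$R{\left(2165 \right)} - 2984715 = \left(121 - 23815\right) - 2984715 = -23694 - 2984715 = -3008409$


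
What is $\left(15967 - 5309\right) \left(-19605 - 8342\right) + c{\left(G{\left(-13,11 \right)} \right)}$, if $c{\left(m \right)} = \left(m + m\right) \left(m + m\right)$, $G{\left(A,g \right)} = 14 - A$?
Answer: $-297856210$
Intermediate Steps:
$c{\left(m \right)} = 4 m^{2}$ ($c{\left(m \right)} = 2 m 2 m = 4 m^{2}$)
$\left(15967 - 5309\right) \left(-19605 - 8342\right) + c{\left(G{\left(-13,11 \right)} \right)} = \left(15967 - 5309\right) \left(-19605 - 8342\right) + 4 \left(14 - -13\right)^{2} = 10658 \left(-27947\right) + 4 \left(14 + 13\right)^{2} = -297859126 + 4 \cdot 27^{2} = -297859126 + 4 \cdot 729 = -297859126 + 2916 = -297856210$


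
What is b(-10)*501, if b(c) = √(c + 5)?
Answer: 501*I*√5 ≈ 1120.3*I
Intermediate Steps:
b(c) = √(5 + c)
b(-10)*501 = √(5 - 10)*501 = √(-5)*501 = (I*√5)*501 = 501*I*√5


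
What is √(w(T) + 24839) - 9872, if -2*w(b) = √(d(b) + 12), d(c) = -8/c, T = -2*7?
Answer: -9872 + √(1217111 - 7*√154)/7 ≈ -9714.4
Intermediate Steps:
T = -14
w(b) = -√(12 - 8/b)/2 (w(b) = -√(-8/b + 12)/2 = -√(12 - 8/b)/2)
√(w(T) + 24839) - 9872 = √(-√(3 - 2/(-14)) + 24839) - 9872 = √(-√(3 - 2*(-1/14)) + 24839) - 9872 = √(-√(3 + ⅐) + 24839) - 9872 = √(-√(22/7) + 24839) - 9872 = √(-√154/7 + 24839) - 9872 = √(24839 - √154/7) - 9872 = -9872 + √(24839 - √154/7)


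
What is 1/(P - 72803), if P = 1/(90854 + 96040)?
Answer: -186894/13606443881 ≈ -1.3736e-5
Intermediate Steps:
P = 1/186894 ≈ 5.3506e-6
1/(P - 72803) = 1/(1/186894 - 72803) = 1/(-13606443881/186894) = -186894/13606443881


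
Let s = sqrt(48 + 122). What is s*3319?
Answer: 3319*sqrt(170) ≈ 43274.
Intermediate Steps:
s = sqrt(170) ≈ 13.038
s*3319 = sqrt(170)*3319 = 3319*sqrt(170)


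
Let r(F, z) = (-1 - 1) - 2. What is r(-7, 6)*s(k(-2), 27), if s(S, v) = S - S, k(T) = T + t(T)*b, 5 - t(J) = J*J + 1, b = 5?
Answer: 0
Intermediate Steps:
r(F, z) = -4 (r(F, z) = -2 - 2 = -4)
t(J) = 4 - J² (t(J) = 5 - (J*J + 1) = 5 - (J² + 1) = 5 - (1 + J²) = 5 + (-1 - J²) = 4 - J²)
k(T) = 20 + T - 5*T² (k(T) = T + (4 - T²)*5 = T + (20 - 5*T²) = 20 + T - 5*T²)
s(S, v) = 0
r(-7, 6)*s(k(-2), 27) = -4*0 = 0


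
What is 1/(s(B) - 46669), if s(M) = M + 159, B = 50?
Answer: -1/46460 ≈ -2.1524e-5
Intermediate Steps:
s(M) = 159 + M
1/(s(B) - 46669) = 1/((159 + 50) - 46669) = 1/(209 - 46669) = 1/(-46460) = -1/46460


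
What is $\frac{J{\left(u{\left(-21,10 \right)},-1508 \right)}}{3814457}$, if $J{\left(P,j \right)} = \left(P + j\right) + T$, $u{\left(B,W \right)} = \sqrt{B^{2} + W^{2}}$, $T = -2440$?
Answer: $- \frac{3948}{3814457} + \frac{\sqrt{541}}{3814457} \approx -0.0010289$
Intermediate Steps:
$J{\left(P,j \right)} = -2440 + P + j$ ($J{\left(P,j \right)} = \left(P + j\right) - 2440 = -2440 + P + j$)
$\frac{J{\left(u{\left(-21,10 \right)},-1508 \right)}}{3814457} = \frac{-2440 + \sqrt{\left(-21\right)^{2} + 10^{2}} - 1508}{3814457} = \left(-2440 + \sqrt{441 + 100} - 1508\right) \frac{1}{3814457} = \left(-2440 + \sqrt{541} - 1508\right) \frac{1}{3814457} = \left(-3948 + \sqrt{541}\right) \frac{1}{3814457} = - \frac{3948}{3814457} + \frac{\sqrt{541}}{3814457}$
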